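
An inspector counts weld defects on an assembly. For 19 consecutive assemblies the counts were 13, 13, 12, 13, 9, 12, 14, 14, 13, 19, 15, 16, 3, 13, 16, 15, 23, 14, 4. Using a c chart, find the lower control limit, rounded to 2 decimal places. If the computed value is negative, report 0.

c̄ = (13 + 13 + 12 + 13 + 9 + 12 + 14 + 14 + 13 + 19 + 15 + 16 + 3 + 13 + 16 + 15 + 23 + 14 + 4) / 19 = 251 / 19 = 13.2105
LCL = c̄ − 3√c̄ = 13.2105 − 3 × 3.6346 = 2.3066

2.31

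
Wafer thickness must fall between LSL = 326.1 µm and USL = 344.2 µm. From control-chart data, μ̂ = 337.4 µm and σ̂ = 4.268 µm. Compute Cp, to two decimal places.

0.71

Cp = (USL − LSL) / (6σ̂) = (344.2 − 326.1) / (6 × 4.268) = 18.1000 / 25.6080 = 0.7068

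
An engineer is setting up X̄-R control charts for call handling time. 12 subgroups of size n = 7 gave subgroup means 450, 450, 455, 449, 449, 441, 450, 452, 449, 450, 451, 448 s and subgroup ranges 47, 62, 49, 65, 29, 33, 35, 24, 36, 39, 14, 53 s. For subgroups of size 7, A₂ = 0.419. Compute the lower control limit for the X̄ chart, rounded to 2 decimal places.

432.53

X̄̄ = (450 + 450 + 455 + 449 + 449 + 441 + 450 + 452 + 449 + 450 + 451 + 448) / 12 = 5394.0000 / 12 = 449.5000
R̄ = (47 + 62 + 49 + 65 + 29 + 33 + 35 + 24 + 36 + 39 + 14 + 53) / 12 = 486.0000 / 12 = 40.5000
LCL = X̄̄ − A₂·R̄ = 449.5000 − 0.419 × 40.5000 = 432.5305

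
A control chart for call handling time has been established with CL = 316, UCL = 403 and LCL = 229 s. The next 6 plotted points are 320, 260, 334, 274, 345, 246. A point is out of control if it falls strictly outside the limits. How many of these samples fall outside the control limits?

0

All 6 points lie within [229, 403].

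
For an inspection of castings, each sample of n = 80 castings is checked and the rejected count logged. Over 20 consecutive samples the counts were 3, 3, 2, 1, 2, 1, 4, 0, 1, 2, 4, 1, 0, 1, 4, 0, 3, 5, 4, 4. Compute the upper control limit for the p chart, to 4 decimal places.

p̄ = Σdᵢ / (k·n) = 45 / (20 × 80) = 0.02813
UCL = p̄ + 3·√(p̄(1−p̄)/n) = 0.02813 + 3 × √(0.02813×0.97188/80) = 0.02813 + 3 × 0.01848 = 0.08358

0.0836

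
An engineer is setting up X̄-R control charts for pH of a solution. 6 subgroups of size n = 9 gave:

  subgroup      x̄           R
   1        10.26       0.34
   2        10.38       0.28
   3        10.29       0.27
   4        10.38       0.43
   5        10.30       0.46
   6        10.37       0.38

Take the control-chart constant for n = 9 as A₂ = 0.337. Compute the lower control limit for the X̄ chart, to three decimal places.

X̄̄ = (10.26 + 10.38 + 10.29 + 10.38 + 10.30 + 10.37) / 6 = 61.9800 / 6 = 10.3300
R̄ = (0.34 + 0.28 + 0.27 + 0.43 + 0.46 + 0.38) / 6 = 2.1600 / 6 = 0.3600
LCL = X̄̄ − A₂·R̄ = 10.3300 − 0.337 × 0.3600 = 10.2087

10.209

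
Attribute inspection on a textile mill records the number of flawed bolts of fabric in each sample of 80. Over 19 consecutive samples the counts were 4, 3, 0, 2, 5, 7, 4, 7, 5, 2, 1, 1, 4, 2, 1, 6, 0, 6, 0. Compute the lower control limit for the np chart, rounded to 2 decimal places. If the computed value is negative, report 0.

p̄ = Σdᵢ / (k·n) = 60 / (19 × 80) = 0.03947
LCL = np̄ − 3·√(np̄(1−p̄)) = 3.1579 − 3 × 1.7416 = -2.0670 → 0 (negative, so LCL = 0)

0.00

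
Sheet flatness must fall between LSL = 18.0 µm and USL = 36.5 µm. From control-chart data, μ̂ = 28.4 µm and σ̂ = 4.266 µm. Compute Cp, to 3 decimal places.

0.723

Cp = (USL − LSL) / (6σ̂) = (36.5 − 18.0) / (6 × 4.266) = 18.5000 / 25.5960 = 0.7228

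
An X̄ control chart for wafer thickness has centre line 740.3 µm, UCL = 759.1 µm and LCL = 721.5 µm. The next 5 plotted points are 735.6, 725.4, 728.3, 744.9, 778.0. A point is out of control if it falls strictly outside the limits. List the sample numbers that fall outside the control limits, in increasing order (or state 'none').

Compare each point to [721.5, 759.1]: sample 5 = 778.0 > UCL.

5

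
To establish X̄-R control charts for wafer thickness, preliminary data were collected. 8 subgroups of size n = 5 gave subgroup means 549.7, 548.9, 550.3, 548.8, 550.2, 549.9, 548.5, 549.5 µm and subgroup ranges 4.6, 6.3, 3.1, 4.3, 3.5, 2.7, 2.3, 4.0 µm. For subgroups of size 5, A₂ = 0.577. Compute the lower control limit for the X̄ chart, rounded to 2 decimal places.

547.25

X̄̄ = (549.7 + 548.9 + 550.3 + 548.8 + 550.2 + 549.9 + 548.5 + 549.5) / 8 = 4395.8000 / 8 = 549.4750
R̄ = (4.6 + 6.3 + 3.1 + 4.3 + 3.5 + 2.7 + 2.3 + 4.0) / 8 = 30.8000 / 8 = 3.8500
LCL = X̄̄ − A₂·R̄ = 549.4750 − 0.577 × 3.8500 = 547.2536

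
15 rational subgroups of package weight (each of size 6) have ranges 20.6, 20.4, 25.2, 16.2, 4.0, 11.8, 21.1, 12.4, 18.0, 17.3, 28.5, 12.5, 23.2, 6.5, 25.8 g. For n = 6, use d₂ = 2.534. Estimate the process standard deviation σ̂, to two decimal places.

6.93

R̄ = (20.6 + 20.4 + 25.2 + 16.2 + 4.0 + 11.8 + 21.1 + 12.4 + 18.0 + 17.3 + 28.5 + 12.5 + 23.2 + 6.5 + 25.8) / 15 = 17.5667
σ̂ = R̄ / d₂ = 17.5667 / 2.534 = 6.9324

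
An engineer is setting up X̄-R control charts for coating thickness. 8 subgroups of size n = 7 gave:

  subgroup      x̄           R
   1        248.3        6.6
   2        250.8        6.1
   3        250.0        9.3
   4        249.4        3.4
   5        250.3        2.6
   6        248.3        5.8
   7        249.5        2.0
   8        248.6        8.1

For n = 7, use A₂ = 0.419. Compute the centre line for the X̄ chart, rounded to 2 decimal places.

249.40

X̄̄ = (248.3 + 250.8 + 250.0 + 249.4 + 250.3 + 248.3 + 249.5 + 248.6) / 8 = 1995.2000 / 8 = 249.4000
CL = X̄̄ = 249.4000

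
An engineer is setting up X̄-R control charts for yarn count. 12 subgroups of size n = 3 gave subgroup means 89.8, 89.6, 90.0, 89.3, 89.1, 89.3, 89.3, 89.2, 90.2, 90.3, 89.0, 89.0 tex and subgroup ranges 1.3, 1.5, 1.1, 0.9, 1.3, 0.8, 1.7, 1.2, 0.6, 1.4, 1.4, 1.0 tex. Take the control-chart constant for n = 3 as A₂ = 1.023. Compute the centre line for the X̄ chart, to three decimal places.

X̄̄ = (89.8 + 89.6 + 90.0 + 89.3 + 89.1 + 89.3 + 89.3 + 89.2 + 90.2 + 90.3 + 89.0 + 89.0) / 12 = 1074.1000 / 12 = 89.5083
CL = X̄̄ = 89.5083

89.508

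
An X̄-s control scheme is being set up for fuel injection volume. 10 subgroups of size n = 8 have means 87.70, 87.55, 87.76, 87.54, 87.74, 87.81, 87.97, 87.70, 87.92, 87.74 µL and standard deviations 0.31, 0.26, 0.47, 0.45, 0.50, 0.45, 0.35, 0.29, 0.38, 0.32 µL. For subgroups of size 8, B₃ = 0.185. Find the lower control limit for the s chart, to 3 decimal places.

s̄ = (0.31 + 0.26 + 0.47 + 0.45 + 0.50 + 0.45 + 0.35 + 0.29 + 0.38 + 0.32) / 10 = 0.3780
LCL_s = B₃·s̄ = 0.185 × 0.3780 = 0.0699

0.070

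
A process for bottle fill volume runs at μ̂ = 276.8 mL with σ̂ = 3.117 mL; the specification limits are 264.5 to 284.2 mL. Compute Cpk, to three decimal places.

Cpu = (USL − μ̂) / (3σ̂) = (284.2 − 276.8) / (3 × 3.117) = 0.7914; Cpl = (μ̂ − LSL) / (3σ̂) = (276.8 − 264.5) / (3 × 3.117) = 1.3154; Cpk = min(Cpu, Cpl) = 0.7914

0.791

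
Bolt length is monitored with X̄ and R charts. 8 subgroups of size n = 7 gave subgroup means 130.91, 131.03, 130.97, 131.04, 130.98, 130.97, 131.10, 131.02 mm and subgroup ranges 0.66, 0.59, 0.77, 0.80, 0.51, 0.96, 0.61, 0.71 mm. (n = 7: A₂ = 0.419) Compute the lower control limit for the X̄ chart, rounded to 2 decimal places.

X̄̄ = (130.91 + 131.03 + 130.97 + 131.04 + 130.98 + 130.97 + 131.10 + 131.02) / 8 = 1048.0200 / 8 = 131.0025
R̄ = (0.66 + 0.59 + 0.77 + 0.80 + 0.51 + 0.96 + 0.61 + 0.71) / 8 = 5.6100 / 8 = 0.7013
LCL = X̄̄ − A₂·R̄ = 131.0025 − 0.419 × 0.7013 = 130.7087

130.71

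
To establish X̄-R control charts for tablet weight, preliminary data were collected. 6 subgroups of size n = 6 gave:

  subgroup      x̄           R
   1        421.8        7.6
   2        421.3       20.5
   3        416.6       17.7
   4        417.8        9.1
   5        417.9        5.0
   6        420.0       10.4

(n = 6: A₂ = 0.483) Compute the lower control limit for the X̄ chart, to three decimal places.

X̄̄ = (421.8 + 421.3 + 416.6 + 417.8 + 417.9 + 420.0) / 6 = 2515.4000 / 6 = 419.2333
R̄ = (7.6 + 20.5 + 17.7 + 9.1 + 5.0 + 10.4) / 6 = 70.3000 / 6 = 11.7167
LCL = X̄̄ − A₂·R̄ = 419.2333 − 0.483 × 11.7167 = 413.5742

413.574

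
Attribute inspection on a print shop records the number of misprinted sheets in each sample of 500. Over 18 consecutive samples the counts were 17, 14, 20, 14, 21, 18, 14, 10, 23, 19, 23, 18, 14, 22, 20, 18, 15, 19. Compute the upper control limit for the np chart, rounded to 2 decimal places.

p̄ = Σdᵢ / (k·n) = 319 / (18 × 500) = 0.03544
UCL = np̄ + 3·√(np̄(1−p̄)) = 17.7222 + 3 × √(17.7222×0.96456) = 17.7222 + 3 × 4.1345 = 30.1257

30.13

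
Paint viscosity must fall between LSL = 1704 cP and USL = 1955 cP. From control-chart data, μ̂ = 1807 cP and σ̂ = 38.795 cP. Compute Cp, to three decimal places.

1.078

Cp = (USL − LSL) / (6σ̂) = (1955 − 1704) / (6 × 38.795) = 251.0000 / 232.7700 = 1.0783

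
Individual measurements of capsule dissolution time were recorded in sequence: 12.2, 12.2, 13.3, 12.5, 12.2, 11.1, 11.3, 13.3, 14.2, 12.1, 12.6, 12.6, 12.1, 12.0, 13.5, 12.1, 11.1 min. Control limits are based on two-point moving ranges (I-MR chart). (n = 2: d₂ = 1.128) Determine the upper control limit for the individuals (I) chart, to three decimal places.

X̄ = (12.2 + 12.2 + 13.3 + 12.5 + 12.2 + 11.1 + 11.3 + 13.3 + 14.2 + 12.1 + 12.6 + 12.6 + 12.1 + 12.0 + 13.5 + 12.1 + 11.1) / 17 = 12.3765
Moving ranges: 0.0, 1.1, 0.8, 0.3, 1.1, 0.2, 2.0, 0.9, 2.1, 0.5, 0.0, 0.5, 0.1, 1.5, 1.4, 1.0; M̄R̄ = 13.5000 / 16 = 0.8438
UCL = X̄ + 3·M̄R̄/d₂ = 12.3765 + 3 × 0.8438 / 1.128 = 14.6205

14.620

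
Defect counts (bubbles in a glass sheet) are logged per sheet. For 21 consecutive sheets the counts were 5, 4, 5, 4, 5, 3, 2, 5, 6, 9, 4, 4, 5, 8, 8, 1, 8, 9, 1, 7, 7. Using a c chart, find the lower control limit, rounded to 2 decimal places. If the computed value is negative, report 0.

0.00

c̄ = (5 + 4 + 5 + 4 + 5 + 3 + 2 + 5 + 6 + 9 + 4 + 4 + 5 + 8 + 8 + 1 + 8 + 9 + 1 + 7 + 7) / 21 = 110 / 21 = 5.2381
LCL = c̄ − 3√c̄ = 5.2381 − 3 × 2.2887 = -1.6280 → 0 (cannot be negative)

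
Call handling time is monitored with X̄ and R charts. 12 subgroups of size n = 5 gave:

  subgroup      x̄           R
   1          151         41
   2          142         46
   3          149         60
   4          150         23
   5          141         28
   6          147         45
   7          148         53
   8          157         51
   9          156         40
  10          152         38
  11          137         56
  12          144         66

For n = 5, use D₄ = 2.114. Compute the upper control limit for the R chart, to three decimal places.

96.363

R̄ = (41 + 46 + 60 + 23 + 28 + 45 + 53 + 51 + 40 + 38 + 56 + 66) / 12 = 547.0000 / 12 = 45.5833
UCL_R = D₄·R̄ = 2.114 × 45.5833 = 96.3632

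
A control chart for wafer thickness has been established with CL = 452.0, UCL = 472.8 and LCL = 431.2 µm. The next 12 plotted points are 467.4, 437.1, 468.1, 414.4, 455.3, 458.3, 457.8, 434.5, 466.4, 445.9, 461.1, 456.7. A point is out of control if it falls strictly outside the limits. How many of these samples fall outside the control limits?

Compare each point to [431.2, 472.8]: sample 4 = 414.4 < LCL.

1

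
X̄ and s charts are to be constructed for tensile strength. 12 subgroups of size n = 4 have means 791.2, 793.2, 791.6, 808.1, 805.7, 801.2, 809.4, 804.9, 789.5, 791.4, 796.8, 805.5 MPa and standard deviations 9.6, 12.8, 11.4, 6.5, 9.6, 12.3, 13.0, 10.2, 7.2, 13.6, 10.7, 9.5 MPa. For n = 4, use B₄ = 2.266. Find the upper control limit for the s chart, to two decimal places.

s̄ = (9.6 + 12.8 + 11.4 + 6.5 + 9.6 + 12.3 + 13.0 + 10.2 + 7.2 + 13.6 + 10.7 + 9.5) / 12 = 10.5333
UCL_s = B₄·s̄ = 2.266 × 10.5333 = 23.8685

23.87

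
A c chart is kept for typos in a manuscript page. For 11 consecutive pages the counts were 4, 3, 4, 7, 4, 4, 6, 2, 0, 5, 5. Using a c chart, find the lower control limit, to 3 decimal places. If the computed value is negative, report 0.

c̄ = (4 + 3 + 4 + 7 + 4 + 4 + 6 + 2 + 0 + 5 + 5) / 11 = 44 / 11 = 4.0000
LCL = c̄ − 3√c̄ = 4.0000 − 3 × 2.0000 = -2.0000 → 0 (cannot be negative)

0.000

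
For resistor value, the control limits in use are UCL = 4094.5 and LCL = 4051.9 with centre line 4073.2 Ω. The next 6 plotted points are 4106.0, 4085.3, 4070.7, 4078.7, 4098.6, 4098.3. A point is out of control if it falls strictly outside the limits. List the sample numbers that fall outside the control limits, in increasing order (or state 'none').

1, 5, 6

Compare each point to [4051.9, 4094.5]: sample 1 = 4106.0 > UCL; sample 5 = 4098.6 > UCL; sample 6 = 4098.3 > UCL.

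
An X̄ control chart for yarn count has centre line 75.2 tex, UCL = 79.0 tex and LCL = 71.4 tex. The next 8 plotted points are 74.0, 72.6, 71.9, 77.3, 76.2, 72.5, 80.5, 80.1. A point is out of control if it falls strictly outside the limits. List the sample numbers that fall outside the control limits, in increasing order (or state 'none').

Compare each point to [71.4, 79.0]: sample 7 = 80.5 > UCL; sample 8 = 80.1 > UCL.

7, 8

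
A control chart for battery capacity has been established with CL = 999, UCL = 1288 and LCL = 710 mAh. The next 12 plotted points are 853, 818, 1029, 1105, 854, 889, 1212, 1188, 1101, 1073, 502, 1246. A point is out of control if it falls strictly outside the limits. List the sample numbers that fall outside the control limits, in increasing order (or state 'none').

11

Compare each point to [710, 1288]: sample 11 = 502 < LCL.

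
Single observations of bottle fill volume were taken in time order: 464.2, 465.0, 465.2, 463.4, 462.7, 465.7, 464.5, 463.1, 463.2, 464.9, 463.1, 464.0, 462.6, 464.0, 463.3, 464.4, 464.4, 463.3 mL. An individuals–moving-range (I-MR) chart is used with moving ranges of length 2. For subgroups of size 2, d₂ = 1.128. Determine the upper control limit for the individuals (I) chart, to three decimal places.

466.964

X̄ = (464.2 + 465.0 + 465.2 + 463.4 + 462.7 + 465.7 + 464.5 + 463.1 + 463.2 + 464.9 + 463.1 + 464.0 + 462.6 + 464.0 + 463.3 + 464.4 + 464.4 + 463.3) / 18 = 463.9444
Moving ranges: 0.8, 0.2, 1.8, 0.7, 3.0, 1.2, 1.4, 0.1, 1.7, 1.8, 0.9, 1.4, 1.4, 0.7, 1.1, 0.0, 1.1; M̄R̄ = 19.3000 / 17 = 1.1353
UCL = X̄ + 3·M̄R̄/d₂ = 463.9444 + 3 × 1.1353 / 1.128 = 466.9638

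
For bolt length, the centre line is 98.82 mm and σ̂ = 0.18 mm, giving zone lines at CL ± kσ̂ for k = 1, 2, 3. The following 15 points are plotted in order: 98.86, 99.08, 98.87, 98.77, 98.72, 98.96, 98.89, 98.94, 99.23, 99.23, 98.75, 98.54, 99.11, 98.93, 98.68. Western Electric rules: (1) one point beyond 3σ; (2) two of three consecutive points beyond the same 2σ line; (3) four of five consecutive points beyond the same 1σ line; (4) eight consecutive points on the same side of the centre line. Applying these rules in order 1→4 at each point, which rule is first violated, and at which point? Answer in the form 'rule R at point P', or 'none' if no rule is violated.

rule 2 at point 10

Zone of each point (C = within 1σ̂, B = 1σ̂–2σ̂, A = 2σ̂–3σ̂, * = beyond 3σ̂; sign = side of CL): 1:+C, 2:+B, 3:+C, 4:-C, 5:-C, 6:+C, 7:+C, 8:+C, 9:+A, 10:+A, 11:-C, 12:-B, 13:+B, 14:+C, 15:-C
Rule 2 (two of three consecutive points beyond the same 2σ limit) is satisfied at point 10.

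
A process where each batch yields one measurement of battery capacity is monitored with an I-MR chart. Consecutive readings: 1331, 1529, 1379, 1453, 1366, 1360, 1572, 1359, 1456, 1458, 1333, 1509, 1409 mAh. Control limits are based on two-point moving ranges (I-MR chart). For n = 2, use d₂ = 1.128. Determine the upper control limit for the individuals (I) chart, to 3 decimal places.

1743.303

X̄ = (1331 + 1529 + 1379 + 1453 + 1366 + 1360 + 1572 + 1359 + 1456 + 1458 + 1333 + 1509 + 1409) / 13 = 1424.1538
Moving ranges: 198, 150, 74, 87, 6, 212, 213, 97, 2, 125, 176, 100; M̄R̄ = 1440.0000 / 12 = 120.0000
UCL = X̄ + 3·M̄R̄/d₂ = 1424.1538 + 3 × 120.0000 / 1.128 = 1743.3028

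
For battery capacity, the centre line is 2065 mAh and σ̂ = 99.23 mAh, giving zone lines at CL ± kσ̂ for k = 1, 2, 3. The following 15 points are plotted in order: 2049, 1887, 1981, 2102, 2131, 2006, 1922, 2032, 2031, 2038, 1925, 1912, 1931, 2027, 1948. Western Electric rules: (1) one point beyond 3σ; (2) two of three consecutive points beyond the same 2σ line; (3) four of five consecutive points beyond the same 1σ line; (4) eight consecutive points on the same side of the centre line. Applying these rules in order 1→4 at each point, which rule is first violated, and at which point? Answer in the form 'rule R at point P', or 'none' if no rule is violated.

Zone of each point (C = within 1σ̂, B = 1σ̂–2σ̂, A = 2σ̂–3σ̂, * = beyond 3σ̂; sign = side of CL): 1:-C, 2:-B, 3:-C, 4:+C, 5:+C, 6:-C, 7:-B, 8:-C, 9:-C, 10:-C, 11:-B, 12:-B, 13:-B, 14:-C, 15:-B
Rule 4 (eight consecutive points on the same side of the centre line) is satisfied at point 13.

rule 4 at point 13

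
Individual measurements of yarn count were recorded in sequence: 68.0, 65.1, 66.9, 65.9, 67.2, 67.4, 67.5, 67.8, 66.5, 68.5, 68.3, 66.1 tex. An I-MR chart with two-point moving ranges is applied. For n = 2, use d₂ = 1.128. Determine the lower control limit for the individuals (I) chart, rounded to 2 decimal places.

63.88

X̄ = (68.0 + 65.1 + 66.9 + 65.9 + 67.2 + 67.4 + 67.5 + 67.8 + 66.5 + 68.5 + 68.3 + 66.1) / 12 = 67.1000
Moving ranges: 2.9, 1.8, 1.0, 1.3, 0.2, 0.1, 0.3, 1.3, 2.0, 0.2, 2.2; M̄R̄ = 13.3000 / 11 = 1.2091
LCL = X̄ − 3·M̄R̄/d₂ = 67.1000 − 3 × 1.2091 / 1.128 = 63.8843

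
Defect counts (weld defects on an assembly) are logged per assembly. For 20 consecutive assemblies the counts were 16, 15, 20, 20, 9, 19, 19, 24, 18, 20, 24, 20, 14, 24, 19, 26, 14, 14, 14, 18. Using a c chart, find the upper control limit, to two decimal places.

c̄ = (16 + 15 + 20 + 20 + 9 + 19 + 19 + 24 + 18 + 20 + 24 + 20 + 14 + 24 + 19 + 26 + 14 + 14 + 14 + 18) / 20 = 367 / 20 = 18.3500
UCL = c̄ + 3√c̄ = 18.3500 + 3 × √18.3500 = 18.3500 + 3 × 4.2837 = 31.2011

31.20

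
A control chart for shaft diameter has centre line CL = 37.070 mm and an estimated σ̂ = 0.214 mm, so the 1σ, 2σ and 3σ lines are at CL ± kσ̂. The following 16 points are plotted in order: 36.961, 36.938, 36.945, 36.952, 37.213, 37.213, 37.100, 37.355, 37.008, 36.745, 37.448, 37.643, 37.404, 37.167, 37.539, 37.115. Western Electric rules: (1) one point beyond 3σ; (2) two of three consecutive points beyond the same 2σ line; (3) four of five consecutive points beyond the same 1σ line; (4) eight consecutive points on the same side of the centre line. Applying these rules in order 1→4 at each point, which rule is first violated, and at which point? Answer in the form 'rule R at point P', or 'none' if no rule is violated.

Zone of each point (C = within 1σ̂, B = 1σ̂–2σ̂, A = 2σ̂–3σ̂, * = beyond 3σ̂; sign = side of CL): 1:-C, 2:-C, 3:-C, 4:-C, 5:+C, 6:+C, 7:+C, 8:+B, 9:-C, 10:-B, 11:+B, 12:+A, 13:+B, 14:+C, 15:+A, 16:+C
Rule 3 (four of five consecutive points beyond the same 1σ limit) is satisfied at point 15.

rule 3 at point 15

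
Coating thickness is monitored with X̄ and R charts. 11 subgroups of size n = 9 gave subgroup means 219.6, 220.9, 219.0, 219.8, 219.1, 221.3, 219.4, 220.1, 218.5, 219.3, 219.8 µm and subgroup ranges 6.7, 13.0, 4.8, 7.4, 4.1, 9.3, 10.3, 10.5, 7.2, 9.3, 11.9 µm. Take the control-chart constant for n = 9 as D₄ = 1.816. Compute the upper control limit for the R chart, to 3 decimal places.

15.601

R̄ = (6.7 + 13.0 + 4.8 + 7.4 + 4.1 + 9.3 + 10.3 + 10.5 + 7.2 + 9.3 + 11.9) / 11 = 94.5000 / 11 = 8.5909
UCL_R = D₄·R̄ = 1.816 × 8.5909 = 15.6011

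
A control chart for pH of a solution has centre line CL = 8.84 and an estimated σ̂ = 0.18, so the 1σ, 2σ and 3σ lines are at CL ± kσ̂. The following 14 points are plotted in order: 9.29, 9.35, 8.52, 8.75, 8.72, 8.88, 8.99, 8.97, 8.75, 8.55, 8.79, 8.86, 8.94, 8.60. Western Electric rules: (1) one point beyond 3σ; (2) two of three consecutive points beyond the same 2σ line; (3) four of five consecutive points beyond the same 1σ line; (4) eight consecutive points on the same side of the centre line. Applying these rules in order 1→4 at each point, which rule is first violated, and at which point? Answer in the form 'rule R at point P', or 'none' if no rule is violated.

rule 2 at point 2

Zone of each point (C = within 1σ̂, B = 1σ̂–2σ̂, A = 2σ̂–3σ̂, * = beyond 3σ̂; sign = side of CL): 1:+A, 2:+A, 3:-B, 4:-C, 5:-C, 6:+C, 7:+C, 8:+C, 9:-C, 10:-B, 11:-C, 12:+C, 13:+C, 14:-B
Rule 2 (two of three consecutive points beyond the same 2σ limit) is satisfied at point 2.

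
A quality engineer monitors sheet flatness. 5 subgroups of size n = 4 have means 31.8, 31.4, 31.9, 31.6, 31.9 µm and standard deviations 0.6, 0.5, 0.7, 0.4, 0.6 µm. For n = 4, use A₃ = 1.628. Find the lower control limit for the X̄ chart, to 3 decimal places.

X̄̄ = (31.8 + 31.4 + 31.9 + 31.6 + 31.9) / 5 = 31.7200
s̄ = (0.6 + 0.5 + 0.7 + 0.4 + 0.6) / 5 = 0.5600
LCL = X̄̄ − A₃·s̄ = 31.7200 − 1.628 × 0.5600 = 30.8083

30.808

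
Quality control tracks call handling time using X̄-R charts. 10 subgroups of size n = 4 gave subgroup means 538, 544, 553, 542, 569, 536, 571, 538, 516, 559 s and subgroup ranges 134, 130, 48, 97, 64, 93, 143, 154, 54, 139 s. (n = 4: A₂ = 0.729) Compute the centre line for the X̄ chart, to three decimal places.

X̄̄ = (538 + 544 + 553 + 542 + 569 + 536 + 571 + 538 + 516 + 559) / 10 = 5466.0000 / 10 = 546.6000
CL = X̄̄ = 546.6000

546.600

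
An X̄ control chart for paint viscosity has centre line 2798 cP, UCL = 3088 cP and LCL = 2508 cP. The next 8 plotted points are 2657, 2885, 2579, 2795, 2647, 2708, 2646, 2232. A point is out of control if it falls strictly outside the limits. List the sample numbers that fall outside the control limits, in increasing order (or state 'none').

Compare each point to [2508, 3088]: sample 8 = 2232 < LCL.

8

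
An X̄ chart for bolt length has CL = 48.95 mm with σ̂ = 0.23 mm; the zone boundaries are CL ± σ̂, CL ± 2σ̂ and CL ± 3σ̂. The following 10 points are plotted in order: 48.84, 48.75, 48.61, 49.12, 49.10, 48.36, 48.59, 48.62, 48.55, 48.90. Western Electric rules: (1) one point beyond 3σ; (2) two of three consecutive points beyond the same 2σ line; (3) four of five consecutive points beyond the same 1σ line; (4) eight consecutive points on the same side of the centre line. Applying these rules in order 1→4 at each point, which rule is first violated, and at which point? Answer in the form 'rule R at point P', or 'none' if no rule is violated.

rule 3 at point 9

Zone of each point (C = within 1σ̂, B = 1σ̂–2σ̂, A = 2σ̂–3σ̂, * = beyond 3σ̂; sign = side of CL): 1:-C, 2:-C, 3:-B, 4:+C, 5:+C, 6:-A, 7:-B, 8:-B, 9:-B, 10:-C
Rule 3 (four of five consecutive points beyond the same 1σ limit) is satisfied at point 9.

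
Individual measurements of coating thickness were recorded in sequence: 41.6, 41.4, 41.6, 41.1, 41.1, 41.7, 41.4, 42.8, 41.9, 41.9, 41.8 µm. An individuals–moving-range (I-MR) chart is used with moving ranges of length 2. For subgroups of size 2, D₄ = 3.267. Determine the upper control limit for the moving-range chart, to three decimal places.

1.372

Moving ranges: 0.2, 0.2, 0.5, 0.0, 0.6, 0.3, 1.4, 0.9, 0.0, 0.1; M̄R̄ = 4.2000 / 10 = 0.4200
UCL_MR = D₄·M̄R̄ = 3.267 × 0.4200 = 1.3721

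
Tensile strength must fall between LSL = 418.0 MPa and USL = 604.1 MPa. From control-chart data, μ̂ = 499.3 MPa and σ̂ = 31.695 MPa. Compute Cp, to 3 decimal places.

Cp = (USL − LSL) / (6σ̂) = (604.1 − 418.0) / (6 × 31.695) = 186.1000 / 190.1700 = 0.9786

0.979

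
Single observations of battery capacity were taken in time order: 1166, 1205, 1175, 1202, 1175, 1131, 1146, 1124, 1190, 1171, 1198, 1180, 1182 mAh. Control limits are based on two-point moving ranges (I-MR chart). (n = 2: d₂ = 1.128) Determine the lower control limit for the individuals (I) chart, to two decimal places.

X̄ = (1166 + 1205 + 1175 + 1202 + 1175 + 1131 + 1146 + 1124 + 1190 + 1171 + 1198 + 1180 + 1182) / 13 = 1172.6923
Moving ranges: 39, 30, 27, 27, 44, 15, 22, 66, 19, 27, 18, 2; M̄R̄ = 336.0000 / 12 = 28.0000
LCL = X̄ − 3·M̄R̄/d₂ = 1172.6923 − 3 × 28.0000 / 1.128 = 1098.2242

1098.22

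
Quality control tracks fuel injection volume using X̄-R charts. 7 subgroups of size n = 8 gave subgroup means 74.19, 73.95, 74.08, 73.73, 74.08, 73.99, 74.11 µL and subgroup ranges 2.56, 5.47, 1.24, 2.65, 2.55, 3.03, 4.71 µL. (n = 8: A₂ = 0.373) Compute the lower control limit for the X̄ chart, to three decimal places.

72.835

X̄̄ = (74.19 + 73.95 + 74.08 + 73.73 + 74.08 + 73.99 + 74.11) / 7 = 518.1300 / 7 = 74.0186
R̄ = (2.56 + 5.47 + 1.24 + 2.65 + 2.55 + 3.03 + 4.71) / 7 = 22.2100 / 7 = 3.1729
LCL = X̄̄ − A₂·R̄ = 74.0186 − 0.373 × 3.1729 = 72.8351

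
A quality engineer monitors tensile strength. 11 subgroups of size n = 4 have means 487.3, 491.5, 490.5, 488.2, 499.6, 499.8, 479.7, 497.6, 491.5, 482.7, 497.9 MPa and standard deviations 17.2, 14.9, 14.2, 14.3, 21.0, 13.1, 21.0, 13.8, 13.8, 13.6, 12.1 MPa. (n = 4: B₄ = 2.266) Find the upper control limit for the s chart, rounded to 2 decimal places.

34.81

s̄ = (17.2 + 14.9 + 14.2 + 14.3 + 21.0 + 13.1 + 21.0 + 13.8 + 13.8 + 13.6 + 12.1) / 11 = 15.3636
UCL_s = B₄·s̄ = 2.266 × 15.3636 = 34.8140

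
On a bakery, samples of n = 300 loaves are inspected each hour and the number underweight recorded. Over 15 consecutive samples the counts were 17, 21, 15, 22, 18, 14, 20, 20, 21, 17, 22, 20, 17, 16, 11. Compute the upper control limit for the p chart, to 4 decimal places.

0.1014

p̄ = Σdᵢ / (k·n) = 271 / (15 × 300) = 0.06022
UCL = p̄ + 3·√(p̄(1−p̄)/n) = 0.06022 + 3 × √(0.06022×0.93978/300) = 0.06022 + 3 × 0.01374 = 0.10143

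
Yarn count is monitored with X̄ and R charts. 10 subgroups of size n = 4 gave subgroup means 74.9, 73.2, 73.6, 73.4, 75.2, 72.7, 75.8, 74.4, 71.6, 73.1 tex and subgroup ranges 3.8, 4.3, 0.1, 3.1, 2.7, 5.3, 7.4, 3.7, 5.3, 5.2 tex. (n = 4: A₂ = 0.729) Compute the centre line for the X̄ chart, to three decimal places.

73.790

X̄̄ = (74.9 + 73.2 + 73.6 + 73.4 + 75.2 + 72.7 + 75.8 + 74.4 + 71.6 + 73.1) / 10 = 737.9000 / 10 = 73.7900
CL = X̄̄ = 73.7900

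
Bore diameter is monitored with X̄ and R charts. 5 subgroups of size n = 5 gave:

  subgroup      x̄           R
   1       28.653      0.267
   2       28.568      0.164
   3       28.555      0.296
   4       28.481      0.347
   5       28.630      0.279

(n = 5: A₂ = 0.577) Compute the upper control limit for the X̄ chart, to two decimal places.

X̄̄ = (28.653 + 28.568 + 28.555 + 28.481 + 28.630) / 5 = 142.8870 / 5 = 28.5774
R̄ = (0.267 + 0.164 + 0.296 + 0.347 + 0.279) / 5 = 1.3530 / 5 = 0.2706
UCL = X̄̄ + A₂·R̄ = 28.5774 + 0.577 × 0.2706 = 28.7335

28.73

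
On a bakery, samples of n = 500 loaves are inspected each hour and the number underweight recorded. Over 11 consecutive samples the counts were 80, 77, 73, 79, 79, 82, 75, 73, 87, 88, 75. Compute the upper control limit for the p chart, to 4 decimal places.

0.2067

p̄ = Σdᵢ / (k·n) = 868 / (11 × 500) = 0.15782
UCL = p̄ + 3·√(p̄(1−p̄)/n) = 0.15782 + 3 × √(0.15782×0.84218/500) = 0.15782 + 3 × 0.01630 = 0.20673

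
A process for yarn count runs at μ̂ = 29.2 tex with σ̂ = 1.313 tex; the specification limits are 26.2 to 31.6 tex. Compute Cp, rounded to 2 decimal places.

Cp = (USL − LSL) / (6σ̂) = (31.6 − 26.2) / (6 × 1.313) = 5.4000 / 7.8780 = 0.6855

0.69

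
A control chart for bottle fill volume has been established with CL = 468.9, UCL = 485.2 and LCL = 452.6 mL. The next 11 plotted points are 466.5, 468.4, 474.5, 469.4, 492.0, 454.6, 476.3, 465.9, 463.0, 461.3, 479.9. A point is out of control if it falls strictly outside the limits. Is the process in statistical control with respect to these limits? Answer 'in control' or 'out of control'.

Compare each point to [452.6, 485.2]: sample 5 = 492.0 > UCL.

out of control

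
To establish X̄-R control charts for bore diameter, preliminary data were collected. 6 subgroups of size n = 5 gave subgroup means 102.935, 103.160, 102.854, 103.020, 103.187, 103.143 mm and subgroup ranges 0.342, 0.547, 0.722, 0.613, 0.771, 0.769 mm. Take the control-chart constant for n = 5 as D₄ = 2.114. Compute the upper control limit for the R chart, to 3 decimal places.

1.326

R̄ = (0.342 + 0.547 + 0.722 + 0.613 + 0.771 + 0.769) / 6 = 3.7640 / 6 = 0.6273
UCL_R = D₄·R̄ = 2.114 × 0.6273 = 1.3262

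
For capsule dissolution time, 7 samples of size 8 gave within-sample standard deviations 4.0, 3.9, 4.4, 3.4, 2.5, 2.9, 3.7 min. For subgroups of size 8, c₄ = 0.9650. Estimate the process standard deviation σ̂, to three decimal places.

s̄ = (4.0 + 3.9 + 4.4 + 3.4 + 2.5 + 2.9 + 3.7) / 7 = 3.5429
σ̂ = s̄ / c₄ = 3.5429 / 0.9650 = 3.6714

3.671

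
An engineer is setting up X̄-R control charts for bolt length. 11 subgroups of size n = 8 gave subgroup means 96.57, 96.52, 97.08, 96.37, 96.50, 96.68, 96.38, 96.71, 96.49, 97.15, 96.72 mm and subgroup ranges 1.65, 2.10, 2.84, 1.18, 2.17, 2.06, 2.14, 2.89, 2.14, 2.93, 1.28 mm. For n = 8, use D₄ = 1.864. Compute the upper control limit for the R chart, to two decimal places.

3.96

R̄ = (1.65 + 2.10 + 2.84 + 1.18 + 2.17 + 2.06 + 2.14 + 2.89 + 2.14 + 2.93 + 1.28) / 11 = 23.3800 / 11 = 2.1255
UCL_R = D₄·R̄ = 1.864 × 2.1255 = 3.9618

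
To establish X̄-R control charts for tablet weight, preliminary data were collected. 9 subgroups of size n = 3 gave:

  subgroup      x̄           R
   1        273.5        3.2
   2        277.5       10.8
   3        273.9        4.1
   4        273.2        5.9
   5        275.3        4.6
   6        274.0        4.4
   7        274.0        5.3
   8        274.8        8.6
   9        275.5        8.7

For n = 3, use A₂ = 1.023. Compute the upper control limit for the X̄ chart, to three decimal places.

X̄̄ = (273.5 + 277.5 + 273.9 + 273.2 + 275.3 + 274.0 + 274.0 + 274.8 + 275.5) / 9 = 2471.7000 / 9 = 274.6333
R̄ = (3.2 + 10.8 + 4.1 + 5.9 + 4.6 + 4.4 + 5.3 + 8.6 + 8.7) / 9 = 55.6000 / 9 = 6.1778
UCL = X̄̄ + A₂·R̄ = 274.6333 + 1.023 × 6.1778 = 280.9532

280.953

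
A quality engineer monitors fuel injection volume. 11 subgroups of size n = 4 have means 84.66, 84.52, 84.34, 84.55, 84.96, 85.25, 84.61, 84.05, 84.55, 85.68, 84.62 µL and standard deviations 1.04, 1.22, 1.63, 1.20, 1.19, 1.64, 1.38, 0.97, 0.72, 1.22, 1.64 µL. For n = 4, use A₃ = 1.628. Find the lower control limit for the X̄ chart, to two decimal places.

82.66

X̄̄ = (84.66 + 84.52 + 84.34 + 84.55 + 84.96 + 85.25 + 84.61 + 84.05 + 84.55 + 85.68 + 84.62) / 11 = 84.7082
s̄ = (1.04 + 1.22 + 1.63 + 1.20 + 1.19 + 1.64 + 1.38 + 0.97 + 0.72 + 1.22 + 1.64) / 11 = 1.2591
LCL = X̄̄ − A₃·s̄ = 84.7082 − 1.628 × 1.2591 = 82.6584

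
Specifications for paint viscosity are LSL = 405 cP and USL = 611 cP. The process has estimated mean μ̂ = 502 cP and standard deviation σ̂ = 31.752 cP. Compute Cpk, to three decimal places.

Cpu = (USL − μ̂) / (3σ̂) = (611 − 502) / (3 × 31.752) = 1.1443; Cpl = (μ̂ − LSL) / (3σ̂) = (502 − 405) / (3 × 31.752) = 1.0183; Cpk = min(Cpu, Cpl) = 1.0183

1.018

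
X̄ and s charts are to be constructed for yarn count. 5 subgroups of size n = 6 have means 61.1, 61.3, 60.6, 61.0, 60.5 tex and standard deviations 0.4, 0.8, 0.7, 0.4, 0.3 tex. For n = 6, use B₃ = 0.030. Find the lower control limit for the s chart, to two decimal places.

0.02

s̄ = (0.4 + 0.8 + 0.7 + 0.4 + 0.3) / 5 = 0.5200
LCL_s = B₃·s̄ = 0.030 × 0.5200 = 0.0156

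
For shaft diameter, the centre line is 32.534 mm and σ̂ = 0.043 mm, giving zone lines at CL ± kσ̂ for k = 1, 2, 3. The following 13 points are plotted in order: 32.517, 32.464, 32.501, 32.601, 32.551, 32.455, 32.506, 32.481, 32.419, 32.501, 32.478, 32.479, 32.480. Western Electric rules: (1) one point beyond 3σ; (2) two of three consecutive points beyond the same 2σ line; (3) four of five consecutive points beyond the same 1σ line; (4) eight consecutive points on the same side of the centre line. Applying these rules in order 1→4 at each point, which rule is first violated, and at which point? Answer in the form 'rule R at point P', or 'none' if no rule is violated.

Zone of each point (C = within 1σ̂, B = 1σ̂–2σ̂, A = 2σ̂–3σ̂, * = beyond 3σ̂; sign = side of CL): 1:-C, 2:-B, 3:-C, 4:+B, 5:+C, 6:-B, 7:-C, 8:-B, 9:-A, 10:-C, 11:-B, 12:-B, 13:-B
Rule 3 (four of five consecutive points beyond the same 1σ limit) is satisfied at point 12.

rule 3 at point 12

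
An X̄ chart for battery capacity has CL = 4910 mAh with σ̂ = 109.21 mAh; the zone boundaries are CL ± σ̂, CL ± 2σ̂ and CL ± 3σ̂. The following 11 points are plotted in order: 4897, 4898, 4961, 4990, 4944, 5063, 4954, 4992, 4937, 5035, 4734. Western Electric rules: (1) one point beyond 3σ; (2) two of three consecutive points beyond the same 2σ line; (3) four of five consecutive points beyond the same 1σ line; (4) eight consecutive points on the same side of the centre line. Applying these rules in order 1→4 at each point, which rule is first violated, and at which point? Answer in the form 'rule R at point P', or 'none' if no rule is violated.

Zone of each point (C = within 1σ̂, B = 1σ̂–2σ̂, A = 2σ̂–3σ̂, * = beyond 3σ̂; sign = side of CL): 1:-C, 2:-C, 3:+C, 4:+C, 5:+C, 6:+B, 7:+C, 8:+C, 9:+C, 10:+B, 11:-B
Rule 4 (eight consecutive points on the same side of the centre line) is satisfied at point 10.

rule 4 at point 10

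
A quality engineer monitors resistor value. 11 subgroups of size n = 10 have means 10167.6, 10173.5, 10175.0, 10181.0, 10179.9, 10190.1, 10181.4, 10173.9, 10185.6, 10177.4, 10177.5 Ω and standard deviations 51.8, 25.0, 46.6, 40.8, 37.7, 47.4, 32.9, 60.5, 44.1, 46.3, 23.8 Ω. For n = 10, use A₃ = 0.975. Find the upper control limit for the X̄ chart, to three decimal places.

X̄̄ = (10167.6 + 10173.5 + 10175.0 + 10181.0 + 10179.9 + 10190.1 + 10181.4 + 10173.9 + 10185.6 + 10177.4 + 10177.5) / 11 = 10178.4455
s̄ = (51.8 + 25.0 + 46.6 + 40.8 + 37.7 + 47.4 + 32.9 + 60.5 + 44.1 + 46.3 + 23.8) / 11 = 41.5364
UCL = X̄̄ + A₃·s̄ = 10178.4455 + 0.975 × 41.5364 = 10218.9434

10218.943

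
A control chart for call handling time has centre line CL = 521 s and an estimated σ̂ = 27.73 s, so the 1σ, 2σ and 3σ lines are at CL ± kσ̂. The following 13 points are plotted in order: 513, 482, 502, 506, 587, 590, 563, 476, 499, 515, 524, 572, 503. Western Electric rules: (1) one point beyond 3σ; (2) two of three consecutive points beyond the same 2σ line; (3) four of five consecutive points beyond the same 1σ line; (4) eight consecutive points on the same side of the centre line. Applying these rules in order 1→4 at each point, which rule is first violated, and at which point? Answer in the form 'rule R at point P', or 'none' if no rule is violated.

rule 2 at point 6

Zone of each point (C = within 1σ̂, B = 1σ̂–2σ̂, A = 2σ̂–3σ̂, * = beyond 3σ̂; sign = side of CL): 1:-C, 2:-B, 3:-C, 4:-C, 5:+A, 6:+A, 7:+B, 8:-B, 9:-C, 10:-C, 11:+C, 12:+B, 13:-C
Rule 2 (two of three consecutive points beyond the same 2σ limit) is satisfied at point 6.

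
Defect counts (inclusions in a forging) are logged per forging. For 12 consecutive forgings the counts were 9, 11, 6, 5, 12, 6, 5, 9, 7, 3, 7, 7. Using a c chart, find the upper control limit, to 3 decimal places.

15.328

c̄ = (9 + 11 + 6 + 5 + 12 + 6 + 5 + 9 + 7 + 3 + 7 + 7) / 12 = 87 / 12 = 7.2500
UCL = c̄ + 3√c̄ = 7.2500 + 3 × √7.2500 = 7.2500 + 3 × 2.6926 = 15.3277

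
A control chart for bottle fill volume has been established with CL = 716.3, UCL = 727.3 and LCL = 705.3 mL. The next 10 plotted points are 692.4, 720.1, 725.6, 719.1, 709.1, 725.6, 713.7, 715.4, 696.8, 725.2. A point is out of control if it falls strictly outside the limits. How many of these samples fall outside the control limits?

2

Compare each point to [705.3, 727.3]: sample 1 = 692.4 < LCL; sample 9 = 696.8 < LCL.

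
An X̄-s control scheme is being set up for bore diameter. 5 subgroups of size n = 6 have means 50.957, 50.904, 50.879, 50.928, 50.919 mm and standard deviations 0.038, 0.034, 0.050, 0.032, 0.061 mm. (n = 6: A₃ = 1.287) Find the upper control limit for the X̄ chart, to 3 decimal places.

X̄̄ = (50.957 + 50.904 + 50.879 + 50.928 + 50.919) / 5 = 50.9174
s̄ = (0.038 + 0.034 + 0.050 + 0.032 + 0.061) / 5 = 0.0430
UCL = X̄̄ + A₃·s̄ = 50.9174 + 1.287 × 0.0430 = 50.9727

50.973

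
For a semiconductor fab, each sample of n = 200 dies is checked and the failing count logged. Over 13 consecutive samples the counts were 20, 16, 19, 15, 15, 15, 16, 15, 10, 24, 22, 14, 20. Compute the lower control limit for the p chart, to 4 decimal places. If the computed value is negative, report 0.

p̄ = Σdᵢ / (k·n) = 221 / (13 × 200) = 0.08500
LCL = p̄ − 3·√(p̄(1−p̄)/n) = 0.08500 − 3 × 0.01972 = 0.02584

0.0258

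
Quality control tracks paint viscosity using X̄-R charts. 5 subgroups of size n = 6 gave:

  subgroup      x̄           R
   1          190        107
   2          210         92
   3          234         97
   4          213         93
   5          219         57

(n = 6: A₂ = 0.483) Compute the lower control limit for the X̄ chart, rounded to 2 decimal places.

170.12

X̄̄ = (190 + 210 + 234 + 213 + 219) / 5 = 1066.0000 / 5 = 213.2000
R̄ = (107 + 92 + 97 + 93 + 57) / 5 = 446.0000 / 5 = 89.2000
LCL = X̄̄ − A₂·R̄ = 213.2000 − 0.483 × 89.2000 = 170.1164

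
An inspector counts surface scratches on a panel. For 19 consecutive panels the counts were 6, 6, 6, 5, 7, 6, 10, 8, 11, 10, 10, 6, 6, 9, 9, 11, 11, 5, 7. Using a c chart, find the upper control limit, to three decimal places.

c̄ = (6 + 6 + 6 + 5 + 7 + 6 + 10 + 8 + 11 + 10 + 10 + 6 + 6 + 9 + 9 + 11 + 11 + 5 + 7) / 19 = 149 / 19 = 7.8421
UCL = c̄ + 3√c̄ = 7.8421 + 3 × √7.8421 = 7.8421 + 3 × 2.8004 = 16.2432

16.243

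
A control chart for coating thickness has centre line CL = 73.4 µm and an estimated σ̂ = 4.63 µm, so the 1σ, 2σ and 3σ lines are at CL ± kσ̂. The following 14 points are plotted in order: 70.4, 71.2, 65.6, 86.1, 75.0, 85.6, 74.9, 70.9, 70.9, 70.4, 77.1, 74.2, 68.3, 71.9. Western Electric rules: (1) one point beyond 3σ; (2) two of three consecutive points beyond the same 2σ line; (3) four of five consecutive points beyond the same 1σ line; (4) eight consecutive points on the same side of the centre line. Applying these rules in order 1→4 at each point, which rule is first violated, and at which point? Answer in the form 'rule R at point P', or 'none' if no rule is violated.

rule 2 at point 6

Zone of each point (C = within 1σ̂, B = 1σ̂–2σ̂, A = 2σ̂–3σ̂, * = beyond 3σ̂; sign = side of CL): 1:-C, 2:-C, 3:-B, 4:+A, 5:+C, 6:+A, 7:+C, 8:-C, 9:-C, 10:-C, 11:+C, 12:+C, 13:-B, 14:-C
Rule 2 (two of three consecutive points beyond the same 2σ limit) is satisfied at point 6.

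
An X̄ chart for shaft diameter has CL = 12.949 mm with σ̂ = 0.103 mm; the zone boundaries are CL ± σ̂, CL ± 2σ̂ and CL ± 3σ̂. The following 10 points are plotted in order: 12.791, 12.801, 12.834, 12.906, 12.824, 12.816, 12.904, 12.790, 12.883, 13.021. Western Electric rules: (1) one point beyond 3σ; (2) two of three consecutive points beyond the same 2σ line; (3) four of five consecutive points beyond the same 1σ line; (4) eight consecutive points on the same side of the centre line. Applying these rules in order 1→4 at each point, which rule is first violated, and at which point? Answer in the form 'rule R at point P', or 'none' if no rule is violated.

Zone of each point (C = within 1σ̂, B = 1σ̂–2σ̂, A = 2σ̂–3σ̂, * = beyond 3σ̂; sign = side of CL): 1:-B, 2:-B, 3:-B, 4:-C, 5:-B, 6:-B, 7:-C, 8:-B, 9:-C, 10:+C
Rule 3 (four of five consecutive points beyond the same 1σ limit) is satisfied at point 5.

rule 3 at point 5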